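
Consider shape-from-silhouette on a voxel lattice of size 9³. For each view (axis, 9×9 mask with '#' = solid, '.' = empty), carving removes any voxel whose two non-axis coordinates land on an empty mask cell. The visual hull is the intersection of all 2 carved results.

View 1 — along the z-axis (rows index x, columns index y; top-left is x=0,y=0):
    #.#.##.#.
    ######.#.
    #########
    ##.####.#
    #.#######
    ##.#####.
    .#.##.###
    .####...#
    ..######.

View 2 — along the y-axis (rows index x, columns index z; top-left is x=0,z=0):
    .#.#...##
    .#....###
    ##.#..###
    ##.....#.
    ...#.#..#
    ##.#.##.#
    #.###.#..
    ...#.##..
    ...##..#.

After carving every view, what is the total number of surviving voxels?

initial block: 9^3 = 729
[1] z-view keeps 60 columns → grid now 540
[2] y-view keeps 37 columns → grid now 252

voxel count = 252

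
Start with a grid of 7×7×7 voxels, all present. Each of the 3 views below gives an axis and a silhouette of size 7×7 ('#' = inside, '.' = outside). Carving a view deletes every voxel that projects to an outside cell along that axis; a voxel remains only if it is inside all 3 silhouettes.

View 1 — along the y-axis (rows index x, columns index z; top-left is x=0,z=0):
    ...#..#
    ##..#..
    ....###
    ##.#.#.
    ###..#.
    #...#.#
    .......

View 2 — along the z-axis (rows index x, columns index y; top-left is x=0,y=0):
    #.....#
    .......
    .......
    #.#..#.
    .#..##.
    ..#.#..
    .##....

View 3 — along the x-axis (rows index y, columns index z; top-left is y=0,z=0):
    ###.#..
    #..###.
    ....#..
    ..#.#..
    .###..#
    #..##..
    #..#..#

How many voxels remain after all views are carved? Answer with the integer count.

full grid |V| = 343
[1] y-view keeps 19 columns → grid now 133
[2] z-view keeps 12 columns → grid now 34
[3] x-view keeps 21 columns → grid now 13

13 voxels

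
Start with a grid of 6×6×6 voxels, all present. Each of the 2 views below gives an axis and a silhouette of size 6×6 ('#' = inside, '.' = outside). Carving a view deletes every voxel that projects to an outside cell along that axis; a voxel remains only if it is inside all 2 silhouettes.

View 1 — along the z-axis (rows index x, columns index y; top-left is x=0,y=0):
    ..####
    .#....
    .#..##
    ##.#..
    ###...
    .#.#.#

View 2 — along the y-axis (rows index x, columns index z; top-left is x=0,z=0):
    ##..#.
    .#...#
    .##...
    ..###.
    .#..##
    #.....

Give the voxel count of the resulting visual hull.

remaining voxels: 41

before carving: 216 voxels (6×6×6)
carve view 1 (along z, XY-mask fill 17/36): 102 voxels remain
carve view 2 (along y, XZ-mask fill 14/36): 41 voxels remain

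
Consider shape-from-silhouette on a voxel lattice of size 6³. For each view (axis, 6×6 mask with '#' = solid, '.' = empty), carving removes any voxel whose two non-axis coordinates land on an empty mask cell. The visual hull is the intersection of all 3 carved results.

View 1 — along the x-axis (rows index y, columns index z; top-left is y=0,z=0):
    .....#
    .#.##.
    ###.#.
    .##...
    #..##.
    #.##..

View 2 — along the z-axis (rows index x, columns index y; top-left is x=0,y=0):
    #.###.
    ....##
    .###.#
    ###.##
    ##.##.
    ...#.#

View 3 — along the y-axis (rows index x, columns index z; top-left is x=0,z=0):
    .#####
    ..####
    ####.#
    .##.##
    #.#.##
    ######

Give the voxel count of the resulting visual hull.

before carving: 216 voxels (6×6×6)
[1] x-view keeps 16 columns → grid now 96
[2] z-view keeps 21 columns → grid now 56
[3] y-view keeps 28 columns → grid now 40

remaining voxels: 40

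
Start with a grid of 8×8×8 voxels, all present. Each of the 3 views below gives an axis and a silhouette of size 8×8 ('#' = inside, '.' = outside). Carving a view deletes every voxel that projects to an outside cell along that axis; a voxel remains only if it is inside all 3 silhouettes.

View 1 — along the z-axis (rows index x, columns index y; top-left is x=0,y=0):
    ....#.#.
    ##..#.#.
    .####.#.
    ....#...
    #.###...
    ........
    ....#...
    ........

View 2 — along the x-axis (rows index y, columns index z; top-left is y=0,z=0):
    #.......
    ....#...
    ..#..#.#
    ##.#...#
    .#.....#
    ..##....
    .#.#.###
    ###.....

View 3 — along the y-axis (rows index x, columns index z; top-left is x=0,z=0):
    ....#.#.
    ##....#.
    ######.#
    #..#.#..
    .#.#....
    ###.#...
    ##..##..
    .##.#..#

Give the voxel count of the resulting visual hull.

start: 8×8×8 = 512 voxels
  1. axis=2 (XY plane), |mask|=17  ⇒  voxels=136
  2. axis=0 (YZ plane), |mask|=21  ⇒  voxels=45
  3. axis=1 (XZ plane), |mask|=29  ⇒  voxels=23

23 voxels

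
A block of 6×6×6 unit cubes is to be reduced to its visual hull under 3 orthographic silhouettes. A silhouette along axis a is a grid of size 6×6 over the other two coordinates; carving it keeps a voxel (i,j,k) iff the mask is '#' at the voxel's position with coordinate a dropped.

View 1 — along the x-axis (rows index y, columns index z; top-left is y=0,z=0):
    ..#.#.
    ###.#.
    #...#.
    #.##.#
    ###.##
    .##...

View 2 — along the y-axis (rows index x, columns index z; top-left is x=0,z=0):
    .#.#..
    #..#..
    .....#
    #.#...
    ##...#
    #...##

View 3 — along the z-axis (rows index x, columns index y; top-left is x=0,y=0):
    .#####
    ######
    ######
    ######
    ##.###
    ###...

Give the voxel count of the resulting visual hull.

voxel count = 33

before carving: 216 voxels (6×6×6)
  1. axis=0 (YZ plane), |mask|=19  ⇒  voxels=114
  2. axis=1 (XZ plane), |mask|=13  ⇒  voxels=39
  3. axis=2 (XY plane), |mask|=31  ⇒  voxels=33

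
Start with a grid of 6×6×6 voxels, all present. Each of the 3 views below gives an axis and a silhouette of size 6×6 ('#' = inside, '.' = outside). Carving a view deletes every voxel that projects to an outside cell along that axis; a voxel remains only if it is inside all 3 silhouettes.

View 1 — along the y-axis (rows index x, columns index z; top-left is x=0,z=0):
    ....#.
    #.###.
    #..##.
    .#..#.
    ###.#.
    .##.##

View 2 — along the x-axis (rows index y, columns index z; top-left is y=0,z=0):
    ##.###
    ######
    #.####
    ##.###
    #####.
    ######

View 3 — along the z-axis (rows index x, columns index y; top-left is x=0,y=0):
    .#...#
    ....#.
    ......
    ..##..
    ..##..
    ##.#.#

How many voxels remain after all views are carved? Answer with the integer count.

remaining voxels: 29

before carving: 216 voxels (6×6×6)
after view 1 [y-axis, 18 of 36 cells solid] → remaining = 108
after view 2 [x-axis, 32 of 36 cells solid] → remaining = 98
after view 3 [z-axis, 11 of 36 cells solid] → remaining = 29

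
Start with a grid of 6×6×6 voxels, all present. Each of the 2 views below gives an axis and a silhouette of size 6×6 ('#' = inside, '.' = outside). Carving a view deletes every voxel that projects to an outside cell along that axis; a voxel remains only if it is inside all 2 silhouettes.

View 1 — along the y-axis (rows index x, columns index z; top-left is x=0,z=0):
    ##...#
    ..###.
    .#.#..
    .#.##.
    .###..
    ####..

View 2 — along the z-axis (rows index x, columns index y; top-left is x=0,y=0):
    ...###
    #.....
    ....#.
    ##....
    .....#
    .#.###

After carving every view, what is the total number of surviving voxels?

initial block: 6^3 = 216
[1] y-view keeps 18 columns → grid now 108
[2] z-view keeps 12 columns → grid now 39

39 voxels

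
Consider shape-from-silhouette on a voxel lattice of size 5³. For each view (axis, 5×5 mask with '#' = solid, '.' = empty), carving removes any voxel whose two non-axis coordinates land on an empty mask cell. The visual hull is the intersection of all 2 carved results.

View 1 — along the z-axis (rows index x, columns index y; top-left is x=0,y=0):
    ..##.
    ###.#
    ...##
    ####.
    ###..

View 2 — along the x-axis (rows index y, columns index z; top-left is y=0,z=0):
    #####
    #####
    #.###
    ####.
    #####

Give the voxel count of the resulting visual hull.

initial block: 5^3 = 125
[1] z-view keeps 15 columns → grid now 75
[2] x-view keeps 23 columns → grid now 68

remaining voxels: 68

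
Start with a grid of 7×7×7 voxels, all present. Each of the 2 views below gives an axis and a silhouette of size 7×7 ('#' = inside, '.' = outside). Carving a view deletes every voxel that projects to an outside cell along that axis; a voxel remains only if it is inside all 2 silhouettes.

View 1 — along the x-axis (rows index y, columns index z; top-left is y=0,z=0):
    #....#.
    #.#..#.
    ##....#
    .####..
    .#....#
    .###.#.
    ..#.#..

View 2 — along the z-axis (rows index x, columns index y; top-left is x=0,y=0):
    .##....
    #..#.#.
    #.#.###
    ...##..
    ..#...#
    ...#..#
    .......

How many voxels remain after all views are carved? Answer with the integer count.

full grid |V| = 343
step 1: project along x, AND mask (20/49) → |grid| = 140
step 2: project along z, AND mask (16/49) → |grid| = 46

|visual hull| = 46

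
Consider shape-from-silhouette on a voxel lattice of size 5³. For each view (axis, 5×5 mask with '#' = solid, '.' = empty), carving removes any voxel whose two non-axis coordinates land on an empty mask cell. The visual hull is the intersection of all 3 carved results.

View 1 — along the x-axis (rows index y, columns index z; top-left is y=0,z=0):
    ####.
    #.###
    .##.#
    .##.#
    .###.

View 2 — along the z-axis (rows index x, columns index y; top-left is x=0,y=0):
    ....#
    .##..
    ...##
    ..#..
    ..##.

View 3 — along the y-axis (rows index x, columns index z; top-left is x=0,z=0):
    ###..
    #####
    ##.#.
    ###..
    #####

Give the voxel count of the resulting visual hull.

remaining voxels: 20

start: 5×5×5 = 125 voxels
  1. axis=0 (YZ plane), |mask|=17  ⇒  voxels=85
  2. axis=2 (XY plane), |mask|=8  ⇒  voxels=25
  3. axis=1 (XZ plane), |mask|=19  ⇒  voxels=20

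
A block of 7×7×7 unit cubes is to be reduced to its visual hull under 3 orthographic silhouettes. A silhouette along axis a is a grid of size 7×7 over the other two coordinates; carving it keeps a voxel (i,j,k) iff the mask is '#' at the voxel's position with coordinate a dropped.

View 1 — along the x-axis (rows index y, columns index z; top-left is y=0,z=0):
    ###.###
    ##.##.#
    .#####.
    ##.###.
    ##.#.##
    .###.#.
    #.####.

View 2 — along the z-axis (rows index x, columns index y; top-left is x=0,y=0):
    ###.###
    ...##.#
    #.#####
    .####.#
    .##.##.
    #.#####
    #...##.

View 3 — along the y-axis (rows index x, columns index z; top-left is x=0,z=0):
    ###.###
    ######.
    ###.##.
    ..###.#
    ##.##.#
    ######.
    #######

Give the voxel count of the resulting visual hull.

remaining voxels: 132

before carving: 343 voxels (7×7×7)
step 1: project along x, AND mask (35/49) → |grid| = 245
step 2: project along z, AND mask (33/49) → |grid| = 164
step 3: project along y, AND mask (39/49) → |grid| = 132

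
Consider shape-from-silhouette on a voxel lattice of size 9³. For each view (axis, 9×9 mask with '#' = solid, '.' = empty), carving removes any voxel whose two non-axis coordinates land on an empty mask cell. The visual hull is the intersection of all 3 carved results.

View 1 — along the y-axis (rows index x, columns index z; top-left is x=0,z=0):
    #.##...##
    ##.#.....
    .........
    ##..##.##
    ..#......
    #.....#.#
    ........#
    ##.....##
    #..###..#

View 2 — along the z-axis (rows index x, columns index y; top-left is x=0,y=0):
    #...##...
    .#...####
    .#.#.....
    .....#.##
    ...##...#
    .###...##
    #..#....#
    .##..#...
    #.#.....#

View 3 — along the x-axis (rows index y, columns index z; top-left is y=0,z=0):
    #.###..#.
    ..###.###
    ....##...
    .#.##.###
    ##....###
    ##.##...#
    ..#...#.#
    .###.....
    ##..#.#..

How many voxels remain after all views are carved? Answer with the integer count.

remaining voxels: 45

start: 9×9×9 = 729 voxels
step 1: project along y, AND mask (28/81) → |grid| = 252
step 2: project along z, AND mask (30/81) → |grid| = 96
step 3: project along x, AND mask (39/81) → |grid| = 45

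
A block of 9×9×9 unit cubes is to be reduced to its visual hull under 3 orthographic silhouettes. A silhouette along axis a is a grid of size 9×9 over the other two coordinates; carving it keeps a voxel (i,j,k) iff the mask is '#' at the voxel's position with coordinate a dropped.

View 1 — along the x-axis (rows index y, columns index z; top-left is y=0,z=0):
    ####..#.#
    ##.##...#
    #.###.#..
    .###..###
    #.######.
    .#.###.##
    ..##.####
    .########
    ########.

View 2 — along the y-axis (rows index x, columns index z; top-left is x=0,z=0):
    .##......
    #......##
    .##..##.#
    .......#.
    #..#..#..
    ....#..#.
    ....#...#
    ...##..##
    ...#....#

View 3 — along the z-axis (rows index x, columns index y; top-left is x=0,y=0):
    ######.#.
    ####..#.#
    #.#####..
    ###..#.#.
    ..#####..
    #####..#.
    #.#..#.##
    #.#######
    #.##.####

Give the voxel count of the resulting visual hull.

voxel count = 104

full grid |V| = 729
V1 x: intersect with YZ mask (57 set) -- 513 left
V2 y: intersect with XZ mask (24 set) -- 154 left
V3 z: intersect with XY mask (55 set) -- 104 left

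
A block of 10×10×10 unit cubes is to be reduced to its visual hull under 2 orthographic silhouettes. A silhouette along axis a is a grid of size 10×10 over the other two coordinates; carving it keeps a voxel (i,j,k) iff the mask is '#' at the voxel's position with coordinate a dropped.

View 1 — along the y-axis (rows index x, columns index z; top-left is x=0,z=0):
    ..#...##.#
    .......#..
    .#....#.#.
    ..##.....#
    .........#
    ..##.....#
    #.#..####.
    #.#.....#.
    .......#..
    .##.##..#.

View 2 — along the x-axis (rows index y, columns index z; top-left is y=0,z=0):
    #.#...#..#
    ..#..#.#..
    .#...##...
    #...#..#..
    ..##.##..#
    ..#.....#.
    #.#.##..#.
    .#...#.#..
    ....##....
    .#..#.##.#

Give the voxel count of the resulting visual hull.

remaining voxels: 108

full grid |V| = 1000
after view 1 [y-axis, 30 of 100 cells solid] → remaining = 300
after view 2 [x-axis, 35 of 100 cells solid] → remaining = 108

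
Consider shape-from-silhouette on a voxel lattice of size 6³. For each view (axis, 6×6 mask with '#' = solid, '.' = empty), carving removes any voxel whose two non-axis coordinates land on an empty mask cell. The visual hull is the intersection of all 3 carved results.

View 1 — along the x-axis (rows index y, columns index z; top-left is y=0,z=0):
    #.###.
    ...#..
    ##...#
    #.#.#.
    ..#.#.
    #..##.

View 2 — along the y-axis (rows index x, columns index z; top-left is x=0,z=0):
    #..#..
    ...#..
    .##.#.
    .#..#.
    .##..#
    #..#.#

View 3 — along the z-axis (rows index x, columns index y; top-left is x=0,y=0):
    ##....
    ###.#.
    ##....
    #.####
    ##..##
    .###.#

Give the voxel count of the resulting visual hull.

remaining voxels: 20

start: 6×6×6 = 216 voxels
carve view 1 (along x, YZ-mask fill 16/36): 96 voxels remain
carve view 2 (along y, XZ-mask fill 14/36): 36 voxels remain
carve view 3 (along z, XY-mask fill 21/36): 20 voxels remain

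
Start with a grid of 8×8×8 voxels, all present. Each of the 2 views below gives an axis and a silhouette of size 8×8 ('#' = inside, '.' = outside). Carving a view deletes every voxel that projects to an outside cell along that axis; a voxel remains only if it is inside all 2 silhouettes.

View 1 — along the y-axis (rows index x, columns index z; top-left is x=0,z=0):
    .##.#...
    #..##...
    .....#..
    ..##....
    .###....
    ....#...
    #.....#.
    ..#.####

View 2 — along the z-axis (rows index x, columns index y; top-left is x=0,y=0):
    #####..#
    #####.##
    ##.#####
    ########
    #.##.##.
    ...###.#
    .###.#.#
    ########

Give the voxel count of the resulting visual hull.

remaining voxels: 131

start: 8×8×8 = 512 voxels
carve view 1 (along y, XZ-mask fill 20/64): 160 voxels remain
carve view 2 (along z, XY-mask fill 50/64): 131 voxels remain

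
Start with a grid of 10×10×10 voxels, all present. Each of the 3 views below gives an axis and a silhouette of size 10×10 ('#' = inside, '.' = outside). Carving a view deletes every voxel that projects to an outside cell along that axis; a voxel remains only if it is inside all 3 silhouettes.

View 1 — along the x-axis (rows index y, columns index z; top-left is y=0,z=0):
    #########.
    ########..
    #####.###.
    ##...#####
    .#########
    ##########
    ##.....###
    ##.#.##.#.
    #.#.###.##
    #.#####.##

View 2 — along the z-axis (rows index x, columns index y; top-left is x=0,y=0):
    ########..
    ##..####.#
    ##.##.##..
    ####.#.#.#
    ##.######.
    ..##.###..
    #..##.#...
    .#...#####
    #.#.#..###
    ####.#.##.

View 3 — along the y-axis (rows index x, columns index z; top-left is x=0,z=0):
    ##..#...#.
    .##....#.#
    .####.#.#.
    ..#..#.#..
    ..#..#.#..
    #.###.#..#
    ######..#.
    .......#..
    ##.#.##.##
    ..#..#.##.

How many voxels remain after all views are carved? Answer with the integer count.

remaining voxels: 205

initial block: 10^3 = 1000
  1. axis=0 (YZ plane), |mask|=77  ⇒  voxels=770
  2. axis=2 (XY plane), |mask|=64  ⇒  voxels=490
  3. axis=1 (XZ plane), |mask|=45  ⇒  voxels=205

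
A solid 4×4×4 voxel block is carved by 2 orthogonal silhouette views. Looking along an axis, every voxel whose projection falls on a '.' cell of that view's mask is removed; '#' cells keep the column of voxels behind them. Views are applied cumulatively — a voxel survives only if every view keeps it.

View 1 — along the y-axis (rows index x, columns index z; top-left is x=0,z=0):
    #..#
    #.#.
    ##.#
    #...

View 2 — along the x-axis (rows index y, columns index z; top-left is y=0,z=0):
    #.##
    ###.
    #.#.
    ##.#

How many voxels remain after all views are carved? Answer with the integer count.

25 voxels

start: 4×4×4 = 64 voxels
  1. axis=1 (XZ plane), |mask|=8  ⇒  voxels=32
  2. axis=0 (YZ plane), |mask|=11  ⇒  voxels=25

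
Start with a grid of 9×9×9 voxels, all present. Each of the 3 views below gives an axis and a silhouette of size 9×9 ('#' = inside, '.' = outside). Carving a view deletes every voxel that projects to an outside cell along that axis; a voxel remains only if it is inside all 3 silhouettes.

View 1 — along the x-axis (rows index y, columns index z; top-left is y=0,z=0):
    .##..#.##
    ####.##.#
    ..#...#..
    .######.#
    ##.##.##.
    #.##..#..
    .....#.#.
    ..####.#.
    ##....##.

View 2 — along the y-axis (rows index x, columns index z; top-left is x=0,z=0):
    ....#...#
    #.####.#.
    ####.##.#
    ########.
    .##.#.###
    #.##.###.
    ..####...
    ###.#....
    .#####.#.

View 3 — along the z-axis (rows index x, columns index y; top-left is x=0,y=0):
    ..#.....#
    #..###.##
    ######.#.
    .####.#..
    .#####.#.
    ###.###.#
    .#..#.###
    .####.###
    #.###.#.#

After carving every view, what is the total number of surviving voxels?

158 voxels

start: 9×9×9 = 729 voxels
after view 1 [x-axis, 42 of 81 cells solid] → remaining = 378
after view 2 [y-axis, 49 of 81 cells solid] → remaining = 232
after view 3 [z-axis, 51 of 81 cells solid] → remaining = 158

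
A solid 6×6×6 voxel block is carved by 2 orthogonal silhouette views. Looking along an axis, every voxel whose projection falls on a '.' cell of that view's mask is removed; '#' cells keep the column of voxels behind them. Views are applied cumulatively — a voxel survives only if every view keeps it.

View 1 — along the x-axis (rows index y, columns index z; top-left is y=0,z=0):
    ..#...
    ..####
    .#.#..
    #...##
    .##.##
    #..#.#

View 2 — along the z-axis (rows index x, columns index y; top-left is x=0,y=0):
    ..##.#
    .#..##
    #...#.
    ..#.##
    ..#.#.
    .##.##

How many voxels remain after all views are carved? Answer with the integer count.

52 voxels

initial block: 6^3 = 216
V1 x: intersect with YZ mask (17 set) -- 102 left
V2 z: intersect with XY mask (17 set) -- 52 left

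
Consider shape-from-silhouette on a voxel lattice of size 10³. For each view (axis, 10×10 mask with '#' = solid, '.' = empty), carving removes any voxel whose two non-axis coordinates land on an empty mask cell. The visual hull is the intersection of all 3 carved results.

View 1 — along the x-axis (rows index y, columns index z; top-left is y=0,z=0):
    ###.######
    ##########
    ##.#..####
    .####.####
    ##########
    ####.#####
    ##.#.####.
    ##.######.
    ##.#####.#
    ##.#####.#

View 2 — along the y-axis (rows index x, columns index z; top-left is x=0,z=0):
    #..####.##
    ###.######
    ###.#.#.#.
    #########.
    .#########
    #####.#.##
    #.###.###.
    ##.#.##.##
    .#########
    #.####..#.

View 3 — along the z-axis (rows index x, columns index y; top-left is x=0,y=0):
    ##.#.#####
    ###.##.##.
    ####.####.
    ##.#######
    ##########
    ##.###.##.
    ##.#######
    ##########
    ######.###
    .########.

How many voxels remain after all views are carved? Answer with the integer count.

|visual hull| = 556

full grid |V| = 1000
  1. axis=0 (YZ plane), |mask|=84  ⇒  voxels=840
  2. axis=1 (XZ plane), |mask|=77  ⇒  voxels=641
  3. axis=2 (XY plane), |mask|=85  ⇒  voxels=556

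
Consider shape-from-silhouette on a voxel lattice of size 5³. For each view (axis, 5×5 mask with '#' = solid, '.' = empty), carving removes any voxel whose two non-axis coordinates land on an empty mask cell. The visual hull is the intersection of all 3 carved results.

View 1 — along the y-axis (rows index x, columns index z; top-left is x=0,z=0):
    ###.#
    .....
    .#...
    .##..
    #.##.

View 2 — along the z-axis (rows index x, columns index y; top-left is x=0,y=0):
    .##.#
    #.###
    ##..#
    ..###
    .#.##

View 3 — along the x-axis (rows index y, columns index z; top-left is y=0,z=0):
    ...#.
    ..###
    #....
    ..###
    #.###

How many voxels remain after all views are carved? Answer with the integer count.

remaining voxels: 15

start: 5×5×5 = 125 voxels
carve view 1 (along y, XZ-mask fill 10/25): 50 voxels remain
carve view 2 (along z, XY-mask fill 16/25): 30 voxels remain
carve view 3 (along x, YZ-mask fill 12/25): 15 voxels remain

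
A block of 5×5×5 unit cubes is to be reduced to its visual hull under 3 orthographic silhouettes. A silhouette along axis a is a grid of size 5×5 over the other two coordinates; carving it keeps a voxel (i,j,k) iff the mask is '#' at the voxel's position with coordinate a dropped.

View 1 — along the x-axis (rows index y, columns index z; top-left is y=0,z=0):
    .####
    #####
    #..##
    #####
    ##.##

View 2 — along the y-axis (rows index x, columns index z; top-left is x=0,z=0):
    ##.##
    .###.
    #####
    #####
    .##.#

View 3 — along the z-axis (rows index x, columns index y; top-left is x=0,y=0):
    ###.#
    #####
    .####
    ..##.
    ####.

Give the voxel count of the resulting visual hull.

voxel count = 61

before carving: 125 voxels (5×5×5)
step 1: project along x, AND mask (21/25) → |grid| = 105
step 2: project along y, AND mask (20/25) → |grid| = 84
step 3: project along z, AND mask (19/25) → |grid| = 61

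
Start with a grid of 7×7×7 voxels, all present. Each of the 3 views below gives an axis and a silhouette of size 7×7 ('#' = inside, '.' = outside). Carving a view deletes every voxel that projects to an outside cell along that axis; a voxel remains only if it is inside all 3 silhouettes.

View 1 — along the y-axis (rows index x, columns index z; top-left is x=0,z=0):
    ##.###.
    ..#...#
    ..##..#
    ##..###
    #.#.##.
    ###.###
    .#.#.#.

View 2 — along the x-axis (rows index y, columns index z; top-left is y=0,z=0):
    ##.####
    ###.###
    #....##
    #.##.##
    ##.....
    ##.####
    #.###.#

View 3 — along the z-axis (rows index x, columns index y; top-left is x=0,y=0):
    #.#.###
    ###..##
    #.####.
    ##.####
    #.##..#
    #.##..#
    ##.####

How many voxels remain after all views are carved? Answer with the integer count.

94 voxels

initial block: 7^3 = 343
after view 1 [y-axis, 28 of 49 cells solid] → remaining = 196
after view 2 [x-axis, 33 of 49 cells solid] → remaining = 133
after view 3 [z-axis, 35 of 49 cells solid] → remaining = 94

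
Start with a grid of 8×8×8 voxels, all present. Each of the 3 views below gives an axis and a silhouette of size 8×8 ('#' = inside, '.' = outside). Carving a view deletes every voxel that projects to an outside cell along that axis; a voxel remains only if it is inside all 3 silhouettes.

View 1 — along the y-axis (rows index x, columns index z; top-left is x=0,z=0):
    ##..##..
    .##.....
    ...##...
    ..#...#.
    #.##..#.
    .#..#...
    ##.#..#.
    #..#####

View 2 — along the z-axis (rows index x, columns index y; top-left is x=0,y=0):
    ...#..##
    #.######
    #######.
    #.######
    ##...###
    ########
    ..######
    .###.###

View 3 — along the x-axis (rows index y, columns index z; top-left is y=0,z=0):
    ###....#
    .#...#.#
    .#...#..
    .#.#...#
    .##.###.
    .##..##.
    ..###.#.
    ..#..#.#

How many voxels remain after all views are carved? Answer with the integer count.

full grid |V| = 512
[1] y-view keeps 26 columns → grid now 208
[2] z-view keeps 49 columns → grid now 150
[3] x-view keeps 28 columns → grid now 62

remaining voxels: 62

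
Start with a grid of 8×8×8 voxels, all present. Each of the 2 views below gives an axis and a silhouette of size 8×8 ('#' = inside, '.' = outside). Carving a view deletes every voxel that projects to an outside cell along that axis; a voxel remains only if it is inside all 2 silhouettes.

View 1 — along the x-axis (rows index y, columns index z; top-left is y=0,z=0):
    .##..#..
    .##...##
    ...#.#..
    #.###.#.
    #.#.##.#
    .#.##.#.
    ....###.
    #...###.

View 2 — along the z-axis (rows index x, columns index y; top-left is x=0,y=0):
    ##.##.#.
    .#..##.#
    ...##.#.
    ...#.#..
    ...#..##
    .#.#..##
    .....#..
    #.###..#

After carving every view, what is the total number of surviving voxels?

|visual hull| = 110

full grid |V| = 512
[1] x-view keeps 30 columns → grid now 240
[2] z-view keeps 27 columns → grid now 110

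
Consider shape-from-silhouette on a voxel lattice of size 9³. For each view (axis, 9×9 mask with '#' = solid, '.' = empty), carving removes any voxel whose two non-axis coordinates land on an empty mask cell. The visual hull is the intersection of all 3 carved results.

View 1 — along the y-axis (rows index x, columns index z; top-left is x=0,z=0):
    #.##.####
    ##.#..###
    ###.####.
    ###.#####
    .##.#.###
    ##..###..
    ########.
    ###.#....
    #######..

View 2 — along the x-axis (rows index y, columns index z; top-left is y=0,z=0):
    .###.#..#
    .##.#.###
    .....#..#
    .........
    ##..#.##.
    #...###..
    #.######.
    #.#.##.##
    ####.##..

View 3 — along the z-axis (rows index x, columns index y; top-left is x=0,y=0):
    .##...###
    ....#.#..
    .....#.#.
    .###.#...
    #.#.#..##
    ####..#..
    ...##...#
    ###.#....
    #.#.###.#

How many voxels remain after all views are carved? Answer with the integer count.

voxel count = 120

initial block: 9^3 = 729
V1 y: intersect with XZ mask (58 set) -- 522 left
V2 x: intersect with YZ mask (41 set) -- 270 left
V3 z: intersect with XY mask (36 set) -- 120 left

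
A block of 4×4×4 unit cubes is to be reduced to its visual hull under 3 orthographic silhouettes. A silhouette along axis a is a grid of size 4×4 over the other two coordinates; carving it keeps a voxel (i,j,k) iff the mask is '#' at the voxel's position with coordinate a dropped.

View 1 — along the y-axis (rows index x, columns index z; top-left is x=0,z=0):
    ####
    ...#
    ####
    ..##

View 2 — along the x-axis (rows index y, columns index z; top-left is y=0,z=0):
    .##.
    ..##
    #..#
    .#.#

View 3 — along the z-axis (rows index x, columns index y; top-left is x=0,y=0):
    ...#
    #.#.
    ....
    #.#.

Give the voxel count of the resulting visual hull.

before carving: 64 voxels (4×4×4)
  1. axis=1 (XZ plane), |mask|=11  ⇒  voxels=44
  2. axis=0 (YZ plane), |mask|=8  ⇒  voxels=24
  3. axis=2 (XY plane), |mask|=5  ⇒  voxels=5

5 voxels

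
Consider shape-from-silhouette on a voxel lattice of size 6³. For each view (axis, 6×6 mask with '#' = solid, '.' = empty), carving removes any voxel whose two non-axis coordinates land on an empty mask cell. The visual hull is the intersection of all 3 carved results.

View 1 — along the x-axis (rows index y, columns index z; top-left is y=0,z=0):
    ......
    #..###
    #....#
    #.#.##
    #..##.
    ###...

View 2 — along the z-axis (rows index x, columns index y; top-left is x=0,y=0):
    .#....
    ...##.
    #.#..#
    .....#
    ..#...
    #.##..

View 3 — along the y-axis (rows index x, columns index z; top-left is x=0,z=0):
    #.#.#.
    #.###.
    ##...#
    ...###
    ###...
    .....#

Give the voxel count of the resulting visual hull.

15 voxels

full grid |V| = 216
  1. axis=0 (YZ plane), |mask|=16  ⇒  voxels=96
  2. axis=2 (XY plane), |mask|=11  ⇒  voxels=27
  3. axis=1 (XZ plane), |mask|=17  ⇒  voxels=15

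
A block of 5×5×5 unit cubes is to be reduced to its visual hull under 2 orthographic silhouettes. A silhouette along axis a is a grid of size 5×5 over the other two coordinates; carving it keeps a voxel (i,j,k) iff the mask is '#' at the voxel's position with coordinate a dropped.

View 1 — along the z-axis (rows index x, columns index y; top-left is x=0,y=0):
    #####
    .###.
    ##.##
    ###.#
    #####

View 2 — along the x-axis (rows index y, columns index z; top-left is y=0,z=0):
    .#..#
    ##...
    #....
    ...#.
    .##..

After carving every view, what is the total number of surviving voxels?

before carving: 125 voxels (5×5×5)
V1 z: intersect with XY mask (21 set) -- 105 left
V2 x: intersect with YZ mask (8 set) -- 34 left

voxel count = 34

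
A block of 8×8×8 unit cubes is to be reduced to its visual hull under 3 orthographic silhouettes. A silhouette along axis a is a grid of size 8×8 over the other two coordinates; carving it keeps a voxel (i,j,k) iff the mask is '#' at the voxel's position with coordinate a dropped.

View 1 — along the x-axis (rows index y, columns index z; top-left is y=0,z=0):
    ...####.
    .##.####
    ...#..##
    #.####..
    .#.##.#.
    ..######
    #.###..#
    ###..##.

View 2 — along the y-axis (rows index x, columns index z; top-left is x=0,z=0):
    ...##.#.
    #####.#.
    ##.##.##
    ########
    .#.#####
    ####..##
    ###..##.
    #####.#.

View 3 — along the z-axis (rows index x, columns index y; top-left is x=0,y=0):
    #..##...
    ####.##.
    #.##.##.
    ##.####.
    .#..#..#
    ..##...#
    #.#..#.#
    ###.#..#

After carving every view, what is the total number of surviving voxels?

voxel count = 126

initial block: 8^3 = 512
V1 x: intersect with YZ mask (38 set) -- 304 left
V2 y: intersect with XZ mask (46 set) -- 221 left
V3 z: intersect with XY mask (35 set) -- 126 left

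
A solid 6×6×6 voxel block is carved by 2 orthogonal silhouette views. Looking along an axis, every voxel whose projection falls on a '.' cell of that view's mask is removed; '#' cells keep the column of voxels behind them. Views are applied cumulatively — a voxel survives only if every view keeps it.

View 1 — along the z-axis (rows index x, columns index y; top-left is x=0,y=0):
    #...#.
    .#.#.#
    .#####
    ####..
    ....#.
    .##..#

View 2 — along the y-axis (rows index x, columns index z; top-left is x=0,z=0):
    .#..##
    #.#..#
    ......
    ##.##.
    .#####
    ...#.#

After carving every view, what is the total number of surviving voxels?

full grid |V| = 216
carve view 1 (along z, XY-mask fill 18/36): 108 voxels remain
carve view 2 (along y, XZ-mask fill 17/36): 42 voxels remain

42 voxels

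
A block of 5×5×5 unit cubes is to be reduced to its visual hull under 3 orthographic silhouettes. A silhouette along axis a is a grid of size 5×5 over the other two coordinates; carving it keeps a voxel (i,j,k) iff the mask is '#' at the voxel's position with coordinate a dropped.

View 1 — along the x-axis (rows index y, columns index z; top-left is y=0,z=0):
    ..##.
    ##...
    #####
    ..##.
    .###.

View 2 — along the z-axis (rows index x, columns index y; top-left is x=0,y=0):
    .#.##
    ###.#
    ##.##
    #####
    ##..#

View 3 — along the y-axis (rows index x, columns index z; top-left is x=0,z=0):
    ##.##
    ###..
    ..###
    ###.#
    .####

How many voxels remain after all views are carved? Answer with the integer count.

remaining voxels: 35

start: 5×5×5 = 125 voxels
after view 1 [x-axis, 14 of 25 cells solid] → remaining = 70
after view 2 [z-axis, 19 of 25 cells solid] → remaining = 49
after view 3 [y-axis, 18 of 25 cells solid] → remaining = 35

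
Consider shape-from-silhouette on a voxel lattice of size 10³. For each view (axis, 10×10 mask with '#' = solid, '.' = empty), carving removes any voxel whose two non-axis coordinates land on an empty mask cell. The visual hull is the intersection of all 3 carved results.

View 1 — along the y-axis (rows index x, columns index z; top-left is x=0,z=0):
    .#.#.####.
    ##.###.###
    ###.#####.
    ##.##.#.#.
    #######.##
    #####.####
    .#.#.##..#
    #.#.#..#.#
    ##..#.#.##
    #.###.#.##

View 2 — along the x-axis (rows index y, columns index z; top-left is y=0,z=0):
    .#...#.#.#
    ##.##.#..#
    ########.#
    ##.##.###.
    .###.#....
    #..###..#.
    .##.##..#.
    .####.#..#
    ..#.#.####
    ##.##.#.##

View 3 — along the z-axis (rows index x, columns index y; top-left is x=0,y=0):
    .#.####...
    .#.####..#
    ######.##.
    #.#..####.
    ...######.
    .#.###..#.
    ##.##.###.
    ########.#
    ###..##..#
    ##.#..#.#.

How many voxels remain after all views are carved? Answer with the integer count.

247 voxels

start: 10×10×10 = 1000 voxels
carve view 1 (along y, XZ-mask fill 69/100): 690 voxels remain
carve view 2 (along x, YZ-mask fill 59/100): 417 voxels remain
carve view 3 (along z, XY-mask fill 63/100): 247 voxels remain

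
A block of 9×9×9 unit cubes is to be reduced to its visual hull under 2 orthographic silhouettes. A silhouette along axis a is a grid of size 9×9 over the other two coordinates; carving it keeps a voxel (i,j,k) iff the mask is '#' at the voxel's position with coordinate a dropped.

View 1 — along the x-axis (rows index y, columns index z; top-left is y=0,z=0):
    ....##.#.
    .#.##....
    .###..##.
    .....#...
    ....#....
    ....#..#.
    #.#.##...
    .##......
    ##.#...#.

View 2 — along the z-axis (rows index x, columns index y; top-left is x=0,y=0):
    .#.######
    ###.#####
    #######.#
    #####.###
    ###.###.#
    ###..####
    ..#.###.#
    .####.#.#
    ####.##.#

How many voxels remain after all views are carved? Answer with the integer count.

|visual hull| = 188

before carving: 729 voxels (9×9×9)
V1 x: intersect with YZ mask (25 set) -- 225 left
V2 z: intersect with XY mask (63 set) -- 188 left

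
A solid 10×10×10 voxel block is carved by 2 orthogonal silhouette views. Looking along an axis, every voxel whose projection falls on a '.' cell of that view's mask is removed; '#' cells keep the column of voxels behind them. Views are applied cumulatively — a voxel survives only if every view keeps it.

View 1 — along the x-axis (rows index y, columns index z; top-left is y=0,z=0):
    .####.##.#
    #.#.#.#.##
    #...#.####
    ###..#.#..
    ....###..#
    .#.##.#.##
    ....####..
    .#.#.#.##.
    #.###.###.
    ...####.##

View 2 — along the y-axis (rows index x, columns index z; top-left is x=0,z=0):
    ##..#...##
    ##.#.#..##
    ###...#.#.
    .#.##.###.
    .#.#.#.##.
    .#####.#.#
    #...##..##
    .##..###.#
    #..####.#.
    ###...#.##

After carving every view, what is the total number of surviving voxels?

full grid |V| = 1000
after view 1 [x-axis, 56 of 100 cells solid] → remaining = 560
after view 2 [y-axis, 57 of 100 cells solid] → remaining = 315

voxel count = 315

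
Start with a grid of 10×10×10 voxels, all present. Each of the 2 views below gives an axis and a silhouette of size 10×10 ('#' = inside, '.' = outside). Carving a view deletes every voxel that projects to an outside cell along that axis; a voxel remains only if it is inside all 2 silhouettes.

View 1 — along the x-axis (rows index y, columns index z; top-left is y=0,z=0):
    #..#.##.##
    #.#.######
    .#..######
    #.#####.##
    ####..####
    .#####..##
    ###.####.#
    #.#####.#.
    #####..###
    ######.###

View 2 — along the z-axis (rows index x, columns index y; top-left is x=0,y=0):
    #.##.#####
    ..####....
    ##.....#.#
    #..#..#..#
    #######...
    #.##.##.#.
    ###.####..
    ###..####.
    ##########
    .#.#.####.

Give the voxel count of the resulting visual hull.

voxel count = 471

before carving: 1000 voxels (10×10×10)
step 1: project along x, AND mask (76/100) → |grid| = 760
step 2: project along z, AND mask (63/100) → |grid| = 471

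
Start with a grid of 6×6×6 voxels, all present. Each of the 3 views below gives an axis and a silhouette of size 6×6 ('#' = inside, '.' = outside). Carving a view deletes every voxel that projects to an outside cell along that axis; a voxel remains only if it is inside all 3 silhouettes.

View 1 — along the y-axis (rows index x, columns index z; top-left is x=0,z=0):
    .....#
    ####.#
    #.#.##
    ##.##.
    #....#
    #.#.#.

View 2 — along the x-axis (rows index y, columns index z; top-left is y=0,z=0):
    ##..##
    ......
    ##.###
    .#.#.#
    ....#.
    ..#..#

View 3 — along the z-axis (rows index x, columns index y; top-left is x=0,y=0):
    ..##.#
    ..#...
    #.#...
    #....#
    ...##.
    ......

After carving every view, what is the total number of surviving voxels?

voxel count = 17

initial block: 6^3 = 216
V1 y: intersect with XZ mask (19 set) -- 114 left
V2 x: intersect with YZ mask (15 set) -- 48 left
V3 z: intersect with XY mask (10 set) -- 17 left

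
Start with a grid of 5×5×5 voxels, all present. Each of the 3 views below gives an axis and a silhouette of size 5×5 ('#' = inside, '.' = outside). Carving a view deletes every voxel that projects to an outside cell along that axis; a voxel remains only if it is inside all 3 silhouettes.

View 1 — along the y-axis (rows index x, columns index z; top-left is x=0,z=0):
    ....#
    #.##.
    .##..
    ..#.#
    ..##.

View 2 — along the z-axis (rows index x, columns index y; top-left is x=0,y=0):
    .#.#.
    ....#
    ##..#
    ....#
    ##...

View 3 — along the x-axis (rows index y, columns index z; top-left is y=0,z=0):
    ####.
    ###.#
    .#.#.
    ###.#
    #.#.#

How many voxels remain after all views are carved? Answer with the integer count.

before carving: 125 voxels (5×5×5)
V1 y: intersect with XZ mask (10 set) -- 50 left
V2 z: intersect with XY mask (9 set) -- 17 left
V3 x: intersect with YZ mask (17 set) -- 14 left

remaining voxels: 14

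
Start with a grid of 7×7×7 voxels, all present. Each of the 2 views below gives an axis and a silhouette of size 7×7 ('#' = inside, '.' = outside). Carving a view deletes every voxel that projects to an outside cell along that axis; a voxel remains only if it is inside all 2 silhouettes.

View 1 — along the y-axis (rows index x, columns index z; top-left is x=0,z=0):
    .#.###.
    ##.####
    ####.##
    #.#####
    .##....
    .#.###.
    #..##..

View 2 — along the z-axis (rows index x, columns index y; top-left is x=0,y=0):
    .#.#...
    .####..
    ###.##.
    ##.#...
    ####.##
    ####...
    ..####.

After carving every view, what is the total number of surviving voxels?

start: 7×7×7 = 343 voxels
step 1: project along y, AND mask (31/49) → |grid| = 217
step 2: project along z, AND mask (28/49) → |grid| = 120

|visual hull| = 120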